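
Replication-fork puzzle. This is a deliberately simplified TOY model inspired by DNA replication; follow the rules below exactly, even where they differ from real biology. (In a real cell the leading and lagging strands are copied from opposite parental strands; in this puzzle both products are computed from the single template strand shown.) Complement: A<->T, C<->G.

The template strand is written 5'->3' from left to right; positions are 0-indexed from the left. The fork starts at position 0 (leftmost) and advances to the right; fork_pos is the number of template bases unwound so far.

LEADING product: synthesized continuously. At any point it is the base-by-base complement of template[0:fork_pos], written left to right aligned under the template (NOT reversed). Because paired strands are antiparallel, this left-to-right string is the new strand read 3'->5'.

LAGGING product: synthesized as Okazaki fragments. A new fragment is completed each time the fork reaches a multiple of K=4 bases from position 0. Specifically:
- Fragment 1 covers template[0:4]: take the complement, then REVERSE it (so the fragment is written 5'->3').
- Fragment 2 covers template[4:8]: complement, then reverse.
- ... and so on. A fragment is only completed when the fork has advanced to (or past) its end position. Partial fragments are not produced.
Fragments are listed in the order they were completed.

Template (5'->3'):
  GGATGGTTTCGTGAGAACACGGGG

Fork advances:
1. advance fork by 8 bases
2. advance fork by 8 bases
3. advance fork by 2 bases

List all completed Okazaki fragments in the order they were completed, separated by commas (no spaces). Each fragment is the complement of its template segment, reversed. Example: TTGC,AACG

Answer: ATCC,AACC,ACGA,TCTC

Derivation:
Step 1: advance 8 -> fork_pos = 0 + 8 = 8. Reached multiple(s) of 4: 4, 8 -> fragments 1-2 completed (2 total).
Step 2: advance 8 -> fork_pos = 8 + 8 = 16. Reached multiple(s) of 4: 12, 16 -> fragments 3-4 completed (4 total).
Step 3: advance 2 -> fork_pos = 16 + 2 = 18. Next multiple of 4 is 20 (not reached); still 4 fragment(s).
Final fork_pos = 18, so 4 fragment(s) are complete. Build each: template segment -> complement -> reverse.
Fragment 1: template[0:4] = GGAT -> complement CCTA -> reversed ATCC
Fragment 2: template[4:8] = GGTT -> complement CCAA -> reversed AACC
Fragment 3: template[8:12] = TCGT -> complement AGCA -> reversed ACGA
Fragment 4: template[12:16] = GAGA -> complement CTCT -> reversed TCTC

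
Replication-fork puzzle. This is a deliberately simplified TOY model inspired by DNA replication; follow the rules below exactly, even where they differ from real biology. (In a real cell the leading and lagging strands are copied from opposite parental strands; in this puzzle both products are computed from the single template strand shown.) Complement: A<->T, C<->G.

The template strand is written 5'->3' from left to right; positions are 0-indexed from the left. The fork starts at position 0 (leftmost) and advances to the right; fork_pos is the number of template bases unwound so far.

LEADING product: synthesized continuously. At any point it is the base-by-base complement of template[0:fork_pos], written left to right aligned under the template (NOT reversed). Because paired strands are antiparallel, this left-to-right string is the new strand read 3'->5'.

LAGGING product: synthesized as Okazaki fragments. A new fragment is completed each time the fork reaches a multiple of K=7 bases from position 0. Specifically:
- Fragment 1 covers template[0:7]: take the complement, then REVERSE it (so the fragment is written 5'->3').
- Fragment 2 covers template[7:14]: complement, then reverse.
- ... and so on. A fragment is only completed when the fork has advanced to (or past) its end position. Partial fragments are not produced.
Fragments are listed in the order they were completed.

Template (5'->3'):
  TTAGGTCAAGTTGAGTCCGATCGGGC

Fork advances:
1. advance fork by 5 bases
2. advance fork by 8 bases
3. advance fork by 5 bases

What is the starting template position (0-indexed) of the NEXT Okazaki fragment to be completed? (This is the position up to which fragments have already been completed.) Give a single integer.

Step 1: advance 5 -> fork_pos = 0 + 5 = 5. Next multiple of 7 is 7 (not reached); still 0 fragment(s).
Step 2: advance 8 -> fork_pos = 5 + 8 = 13. Reached multiple(s) of 7: 7 -> fragment 1 completed (1 total).
Step 3: advance 5 -> fork_pos = 13 + 5 = 18. Reached multiple(s) of 7: 14 -> fragment 2 completed (2 total).
2 fragment(s) completed, covering template[0:14] (2 x 7 = 14). The next fragment, fragment 3, covers template[14:21], so it starts at position 14.

Answer: 14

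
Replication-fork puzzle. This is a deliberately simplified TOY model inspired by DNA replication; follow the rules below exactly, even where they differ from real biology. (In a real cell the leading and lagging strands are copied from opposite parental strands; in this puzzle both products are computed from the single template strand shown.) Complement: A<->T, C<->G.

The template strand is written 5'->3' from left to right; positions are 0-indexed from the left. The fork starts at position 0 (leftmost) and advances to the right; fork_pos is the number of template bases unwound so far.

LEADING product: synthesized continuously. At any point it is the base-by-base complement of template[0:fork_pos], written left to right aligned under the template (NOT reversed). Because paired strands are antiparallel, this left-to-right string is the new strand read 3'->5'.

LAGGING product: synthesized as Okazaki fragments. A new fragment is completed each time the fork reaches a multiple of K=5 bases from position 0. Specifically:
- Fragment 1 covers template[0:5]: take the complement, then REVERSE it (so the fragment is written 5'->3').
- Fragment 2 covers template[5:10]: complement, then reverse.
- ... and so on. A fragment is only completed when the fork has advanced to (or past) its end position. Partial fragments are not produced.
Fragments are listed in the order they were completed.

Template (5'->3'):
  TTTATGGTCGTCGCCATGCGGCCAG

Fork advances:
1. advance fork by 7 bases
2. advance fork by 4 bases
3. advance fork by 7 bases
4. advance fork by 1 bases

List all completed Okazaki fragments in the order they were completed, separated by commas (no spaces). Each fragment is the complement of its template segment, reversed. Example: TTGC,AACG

Answer: ATAAA,CGACC,GGCGA

Derivation:
Step 1: advance 7 -> fork_pos = 0 + 7 = 7. Reached multiple(s) of 5: 5 -> fragment 1 completed (1 total).
Step 2: advance 4 -> fork_pos = 7 + 4 = 11. Reached multiple(s) of 5: 10 -> fragment 2 completed (2 total).
Step 3: advance 7 -> fork_pos = 11 + 7 = 18. Reached multiple(s) of 5: 15 -> fragment 3 completed (3 total).
Step 4: advance 1 -> fork_pos = 18 + 1 = 19. Next multiple of 5 is 20 (not reached); still 3 fragment(s).
Final fork_pos = 19, so 3 fragment(s) are complete. Build each: template segment -> complement -> reverse.
Fragment 1: template[0:5] = TTTAT -> complement AAATA -> reversed ATAAA
Fragment 2: template[5:10] = GGTCG -> complement CCAGC -> reversed CGACC
Fragment 3: template[10:15] = TCGCC -> complement AGCGG -> reversed GGCGA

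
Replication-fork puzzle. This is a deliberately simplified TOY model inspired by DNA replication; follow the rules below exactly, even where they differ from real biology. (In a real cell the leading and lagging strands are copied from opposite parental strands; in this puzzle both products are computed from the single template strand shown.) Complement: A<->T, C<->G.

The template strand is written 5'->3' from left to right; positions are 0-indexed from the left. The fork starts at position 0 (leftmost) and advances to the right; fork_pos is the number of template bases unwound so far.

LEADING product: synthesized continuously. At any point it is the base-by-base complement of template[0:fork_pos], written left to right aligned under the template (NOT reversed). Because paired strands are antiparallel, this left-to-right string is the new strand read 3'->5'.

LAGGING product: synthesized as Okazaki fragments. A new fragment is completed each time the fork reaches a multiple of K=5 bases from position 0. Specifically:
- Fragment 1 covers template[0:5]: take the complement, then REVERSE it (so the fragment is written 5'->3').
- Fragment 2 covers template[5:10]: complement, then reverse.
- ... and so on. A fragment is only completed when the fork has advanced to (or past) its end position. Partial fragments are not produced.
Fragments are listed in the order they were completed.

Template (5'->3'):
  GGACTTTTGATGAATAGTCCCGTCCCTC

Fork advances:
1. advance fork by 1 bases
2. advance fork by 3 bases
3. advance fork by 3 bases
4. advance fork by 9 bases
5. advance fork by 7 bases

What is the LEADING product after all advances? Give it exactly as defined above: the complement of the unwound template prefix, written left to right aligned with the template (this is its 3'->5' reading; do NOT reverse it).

Answer: CCTGAAAACTACTTATCAGGGCA

Derivation:
Step 1: advance 1 -> fork_pos = 0 + 1 = 1.
Step 2: advance 3 -> fork_pos = 1 + 3 = 4.
Step 3: advance 3 -> fork_pos = 4 + 3 = 7.
Step 4: advance 9 -> fork_pos = 7 + 9 = 16.
Step 5: advance 7 -> fork_pos = 16 + 7 = 23.
Unwound prefix: template[0:23] = GGACTTTTGATGAATAGTCCCGT
Complement it base by base (A<->T, C<->G), keeping left-to-right order:
  [0:5] GGACT -> CCTGA
  [5:10] TTTGA -> AAACT
  [10:15] TGAAT -> ACTTA
  [15:20] AGTCC -> TCAGG
  [20:23] CGT -> GCA
Concatenate: CCTGAAAACTACTTATCAGGGCA (length 23; written aligned with the template, i.e. 3'->5').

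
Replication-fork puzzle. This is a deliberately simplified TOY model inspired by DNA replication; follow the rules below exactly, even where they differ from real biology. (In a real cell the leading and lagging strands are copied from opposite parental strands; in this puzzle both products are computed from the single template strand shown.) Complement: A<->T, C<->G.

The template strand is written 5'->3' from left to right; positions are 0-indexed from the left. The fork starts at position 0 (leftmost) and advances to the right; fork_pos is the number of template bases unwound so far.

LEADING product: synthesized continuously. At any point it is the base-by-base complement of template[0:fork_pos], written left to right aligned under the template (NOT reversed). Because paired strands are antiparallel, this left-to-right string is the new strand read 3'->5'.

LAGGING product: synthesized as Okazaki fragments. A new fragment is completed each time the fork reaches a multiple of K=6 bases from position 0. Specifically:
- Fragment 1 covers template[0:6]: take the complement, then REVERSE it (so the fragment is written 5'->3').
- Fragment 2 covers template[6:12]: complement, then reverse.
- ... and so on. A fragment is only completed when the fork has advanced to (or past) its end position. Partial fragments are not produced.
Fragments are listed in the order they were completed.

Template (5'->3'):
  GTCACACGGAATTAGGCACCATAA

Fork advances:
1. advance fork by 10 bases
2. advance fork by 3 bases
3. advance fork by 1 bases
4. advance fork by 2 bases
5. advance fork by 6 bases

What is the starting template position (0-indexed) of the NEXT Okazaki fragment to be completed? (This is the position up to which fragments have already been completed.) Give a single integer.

Step 1: advance 10 -> fork_pos = 0 + 10 = 10. Reached multiple(s) of 6: 6 -> fragment 1 completed (1 total).
Step 2: advance 3 -> fork_pos = 10 + 3 = 13. Reached multiple(s) of 6: 12 -> fragment 2 completed (2 total).
Step 3: advance 1 -> fork_pos = 13 + 1 = 14. Next multiple of 6 is 18 (not reached); still 2 fragment(s).
Step 4: advance 2 -> fork_pos = 14 + 2 = 16. Next multiple of 6 is 18 (not reached); still 2 fragment(s).
Step 5: advance 6 -> fork_pos = 16 + 6 = 22. Reached multiple(s) of 6: 18 -> fragment 3 completed (3 total).
3 fragment(s) completed, covering template[0:18] (3 x 6 = 18). The next fragment, fragment 4, covers template[18:24], so it starts at position 18.

Answer: 18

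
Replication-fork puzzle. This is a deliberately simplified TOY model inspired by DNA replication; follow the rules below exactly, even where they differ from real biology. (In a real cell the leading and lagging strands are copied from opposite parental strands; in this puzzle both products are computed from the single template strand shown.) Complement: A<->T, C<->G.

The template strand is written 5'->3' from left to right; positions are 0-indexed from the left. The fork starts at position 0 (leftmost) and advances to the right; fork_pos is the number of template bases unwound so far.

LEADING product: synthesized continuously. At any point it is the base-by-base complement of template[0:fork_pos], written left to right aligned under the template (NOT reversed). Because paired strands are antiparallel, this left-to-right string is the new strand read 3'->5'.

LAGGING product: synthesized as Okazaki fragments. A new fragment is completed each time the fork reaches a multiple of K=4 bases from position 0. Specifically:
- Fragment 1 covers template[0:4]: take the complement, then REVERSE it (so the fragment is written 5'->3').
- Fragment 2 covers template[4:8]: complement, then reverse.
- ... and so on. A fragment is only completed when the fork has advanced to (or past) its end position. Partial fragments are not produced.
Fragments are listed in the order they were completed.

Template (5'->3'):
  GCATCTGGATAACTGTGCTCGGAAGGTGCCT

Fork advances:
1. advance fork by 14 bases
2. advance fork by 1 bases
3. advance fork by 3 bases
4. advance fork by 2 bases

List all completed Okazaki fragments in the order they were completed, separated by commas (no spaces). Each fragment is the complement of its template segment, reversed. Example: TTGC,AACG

Step 1: advance 14 -> fork_pos = 0 + 14 = 14. Reached multiple(s) of 4: 4, 8, 12 -> fragments 1-3 completed (3 total).
Step 2: advance 1 -> fork_pos = 14 + 1 = 15. Next multiple of 4 is 16 (not reached); still 3 fragment(s).
Step 3: advance 3 -> fork_pos = 15 + 3 = 18. Reached multiple(s) of 4: 16 -> fragment 4 completed (4 total).
Step 4: advance 2 -> fork_pos = 18 + 2 = 20. Reached multiple(s) of 4: 20 -> fragment 5 completed (5 total).
Final fork_pos = 20, so 5 fragment(s) are complete. Build each: template segment -> complement -> reverse.
Fragment 1: template[0:4] = GCAT -> complement CGTA -> reversed ATGC
Fragment 2: template[4:8] = CTGG -> complement GACC -> reversed CCAG
Fragment 3: template[8:12] = ATAA -> complement TATT -> reversed TTAT
Fragment 4: template[12:16] = CTGT -> complement GACA -> reversed ACAG
Fragment 5: template[16:20] = GCTC -> complement CGAG -> reversed GAGC

Answer: ATGC,CCAG,TTAT,ACAG,GAGC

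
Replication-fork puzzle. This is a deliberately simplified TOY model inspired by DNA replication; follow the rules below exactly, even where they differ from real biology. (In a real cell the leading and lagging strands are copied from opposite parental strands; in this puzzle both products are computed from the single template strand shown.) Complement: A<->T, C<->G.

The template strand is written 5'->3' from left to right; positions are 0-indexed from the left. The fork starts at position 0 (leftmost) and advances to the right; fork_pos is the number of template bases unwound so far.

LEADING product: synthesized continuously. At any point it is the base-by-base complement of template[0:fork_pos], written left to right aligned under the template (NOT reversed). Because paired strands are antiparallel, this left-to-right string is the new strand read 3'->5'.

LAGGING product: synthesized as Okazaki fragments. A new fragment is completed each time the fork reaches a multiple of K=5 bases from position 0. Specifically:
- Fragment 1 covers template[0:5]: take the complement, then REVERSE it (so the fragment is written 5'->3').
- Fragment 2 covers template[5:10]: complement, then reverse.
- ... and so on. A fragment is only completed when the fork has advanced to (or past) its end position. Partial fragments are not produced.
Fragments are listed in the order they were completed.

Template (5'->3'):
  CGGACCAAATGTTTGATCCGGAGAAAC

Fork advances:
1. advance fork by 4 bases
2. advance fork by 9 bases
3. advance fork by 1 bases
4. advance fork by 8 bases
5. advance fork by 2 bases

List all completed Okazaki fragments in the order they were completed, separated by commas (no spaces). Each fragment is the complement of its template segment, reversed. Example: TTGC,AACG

Answer: GTCCG,ATTTG,CAAAC,CGGAT

Derivation:
Step 1: advance 4 -> fork_pos = 0 + 4 = 4. Next multiple of 5 is 5 (not reached); still 0 fragment(s).
Step 2: advance 9 -> fork_pos = 4 + 9 = 13. Reached multiple(s) of 5: 5, 10 -> fragments 1-2 completed (2 total).
Step 3: advance 1 -> fork_pos = 13 + 1 = 14. Next multiple of 5 is 15 (not reached); still 2 fragment(s).
Step 4: advance 8 -> fork_pos = 14 + 8 = 22. Reached multiple(s) of 5: 15, 20 -> fragments 3-4 completed (4 total).
Step 5: advance 2 -> fork_pos = 22 + 2 = 24. Next multiple of 5 is 25 (not reached); still 4 fragment(s).
Final fork_pos = 24, so 4 fragment(s) are complete. Build each: template segment -> complement -> reverse.
Fragment 1: template[0:5] = CGGAC -> complement GCCTG -> reversed GTCCG
Fragment 2: template[5:10] = CAAAT -> complement GTTTA -> reversed ATTTG
Fragment 3: template[10:15] = GTTTG -> complement CAAAC -> reversed CAAAC
Fragment 4: template[15:20] = ATCCG -> complement TAGGC -> reversed CGGAT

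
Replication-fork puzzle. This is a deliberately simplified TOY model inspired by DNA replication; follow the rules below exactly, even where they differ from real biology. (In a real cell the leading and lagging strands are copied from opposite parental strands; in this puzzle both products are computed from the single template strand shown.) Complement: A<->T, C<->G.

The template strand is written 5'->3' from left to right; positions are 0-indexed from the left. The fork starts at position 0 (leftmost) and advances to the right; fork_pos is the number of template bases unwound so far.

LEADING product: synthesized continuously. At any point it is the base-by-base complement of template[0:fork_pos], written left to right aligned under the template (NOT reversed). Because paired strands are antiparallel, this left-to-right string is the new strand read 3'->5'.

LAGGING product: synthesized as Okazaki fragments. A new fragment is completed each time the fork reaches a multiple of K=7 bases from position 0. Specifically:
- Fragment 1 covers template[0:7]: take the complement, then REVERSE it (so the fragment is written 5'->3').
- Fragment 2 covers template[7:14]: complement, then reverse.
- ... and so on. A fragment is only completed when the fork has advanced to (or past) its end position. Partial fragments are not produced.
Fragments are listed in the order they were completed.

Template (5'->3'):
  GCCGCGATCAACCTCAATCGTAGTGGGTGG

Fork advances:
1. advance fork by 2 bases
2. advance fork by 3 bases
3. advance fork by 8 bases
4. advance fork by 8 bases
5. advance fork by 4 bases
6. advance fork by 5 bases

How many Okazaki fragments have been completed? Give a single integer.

Step 1: advance 2 -> fork_pos = 0 + 2 = 2. Next multiple of 7 is 7 (not reached); still 0 fragment(s).
Step 2: advance 3 -> fork_pos = 2 + 3 = 5. Next multiple of 7 is 7 (not reached); still 0 fragment(s).
Step 3: advance 8 -> fork_pos = 5 + 8 = 13. Reached multiple(s) of 7: 7 -> fragment 1 completed (1 total).
Step 4: advance 8 -> fork_pos = 13 + 8 = 21. Reached multiple(s) of 7: 14, 21 -> fragments 2-3 completed (3 total).
Step 5: advance 4 -> fork_pos = 21 + 4 = 25. Next multiple of 7 is 28 (not reached); still 3 fragment(s).
Step 6: advance 5 -> fork_pos = 25 + 5 = 30. Reached multiple(s) of 7: 28 -> fragment 4 completed (4 total).
Check: final fork_pos = 30; the multiples of 7 that are <= 30 are 7..28 -> 30 // 7 = 4 completed fragment(s).

Answer: 4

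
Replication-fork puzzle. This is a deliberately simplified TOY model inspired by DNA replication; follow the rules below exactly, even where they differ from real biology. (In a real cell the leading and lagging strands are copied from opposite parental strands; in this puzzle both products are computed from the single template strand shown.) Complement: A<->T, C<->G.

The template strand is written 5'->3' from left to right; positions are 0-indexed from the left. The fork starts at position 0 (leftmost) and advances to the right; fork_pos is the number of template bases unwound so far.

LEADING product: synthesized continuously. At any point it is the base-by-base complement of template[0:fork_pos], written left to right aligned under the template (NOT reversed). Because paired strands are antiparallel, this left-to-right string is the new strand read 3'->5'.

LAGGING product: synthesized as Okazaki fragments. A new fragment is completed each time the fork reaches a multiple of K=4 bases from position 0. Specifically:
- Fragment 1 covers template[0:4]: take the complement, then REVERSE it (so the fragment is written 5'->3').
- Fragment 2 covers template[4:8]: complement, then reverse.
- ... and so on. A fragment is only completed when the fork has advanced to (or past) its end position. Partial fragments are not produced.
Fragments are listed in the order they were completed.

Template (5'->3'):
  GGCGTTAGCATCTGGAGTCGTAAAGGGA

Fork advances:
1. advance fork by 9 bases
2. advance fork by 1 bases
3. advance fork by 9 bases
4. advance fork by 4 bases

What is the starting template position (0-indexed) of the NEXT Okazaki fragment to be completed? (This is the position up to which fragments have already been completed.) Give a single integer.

Answer: 20

Derivation:
Step 1: advance 9 -> fork_pos = 0 + 9 = 9. Reached multiple(s) of 4: 4, 8 -> fragments 1-2 completed (2 total).
Step 2: advance 1 -> fork_pos = 9 + 1 = 10. Next multiple of 4 is 12 (not reached); still 2 fragment(s).
Step 3: advance 9 -> fork_pos = 10 + 9 = 19. Reached multiple(s) of 4: 12, 16 -> fragments 3-4 completed (4 total).
Step 4: advance 4 -> fork_pos = 19 + 4 = 23. Reached multiple(s) of 4: 20 -> fragment 5 completed (5 total).
5 fragment(s) completed, covering template[0:20] (5 x 4 = 20). The next fragment, fragment 6, covers template[20:24], so it starts at position 20.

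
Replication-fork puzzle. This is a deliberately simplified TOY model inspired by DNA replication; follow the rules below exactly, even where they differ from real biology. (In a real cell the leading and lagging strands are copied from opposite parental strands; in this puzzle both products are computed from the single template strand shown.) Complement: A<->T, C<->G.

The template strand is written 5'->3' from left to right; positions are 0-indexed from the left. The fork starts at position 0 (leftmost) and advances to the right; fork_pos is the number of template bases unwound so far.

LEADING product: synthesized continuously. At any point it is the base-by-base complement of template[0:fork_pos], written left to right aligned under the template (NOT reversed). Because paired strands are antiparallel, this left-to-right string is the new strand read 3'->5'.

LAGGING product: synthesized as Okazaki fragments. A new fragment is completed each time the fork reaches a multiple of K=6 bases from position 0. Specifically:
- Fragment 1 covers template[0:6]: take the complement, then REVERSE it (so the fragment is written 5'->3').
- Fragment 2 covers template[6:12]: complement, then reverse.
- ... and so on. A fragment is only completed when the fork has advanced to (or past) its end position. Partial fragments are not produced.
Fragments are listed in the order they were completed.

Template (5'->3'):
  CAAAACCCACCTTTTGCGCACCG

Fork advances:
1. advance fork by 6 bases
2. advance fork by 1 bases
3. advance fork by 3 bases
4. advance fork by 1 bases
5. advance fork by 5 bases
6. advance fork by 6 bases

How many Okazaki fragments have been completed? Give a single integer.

Step 1: advance 6 -> fork_pos = 0 + 6 = 6. Reached multiple(s) of 6: 6 -> fragment 1 completed (1 total).
Step 2: advance 1 -> fork_pos = 6 + 1 = 7. Next multiple of 6 is 12 (not reached); still 1 fragment(s).
Step 3: advance 3 -> fork_pos = 7 + 3 = 10. Next multiple of 6 is 12 (not reached); still 1 fragment(s).
Step 4: advance 1 -> fork_pos = 10 + 1 = 11. Next multiple of 6 is 12 (not reached); still 1 fragment(s).
Step 5: advance 5 -> fork_pos = 11 + 5 = 16. Reached multiple(s) of 6: 12 -> fragment 2 completed (2 total).
Step 6: advance 6 -> fork_pos = 16 + 6 = 22. Reached multiple(s) of 6: 18 -> fragment 3 completed (3 total).
Check: final fork_pos = 22; the multiples of 6 that are <= 22 are 6..18 -> 22 // 6 = 3 completed fragment(s).

Answer: 3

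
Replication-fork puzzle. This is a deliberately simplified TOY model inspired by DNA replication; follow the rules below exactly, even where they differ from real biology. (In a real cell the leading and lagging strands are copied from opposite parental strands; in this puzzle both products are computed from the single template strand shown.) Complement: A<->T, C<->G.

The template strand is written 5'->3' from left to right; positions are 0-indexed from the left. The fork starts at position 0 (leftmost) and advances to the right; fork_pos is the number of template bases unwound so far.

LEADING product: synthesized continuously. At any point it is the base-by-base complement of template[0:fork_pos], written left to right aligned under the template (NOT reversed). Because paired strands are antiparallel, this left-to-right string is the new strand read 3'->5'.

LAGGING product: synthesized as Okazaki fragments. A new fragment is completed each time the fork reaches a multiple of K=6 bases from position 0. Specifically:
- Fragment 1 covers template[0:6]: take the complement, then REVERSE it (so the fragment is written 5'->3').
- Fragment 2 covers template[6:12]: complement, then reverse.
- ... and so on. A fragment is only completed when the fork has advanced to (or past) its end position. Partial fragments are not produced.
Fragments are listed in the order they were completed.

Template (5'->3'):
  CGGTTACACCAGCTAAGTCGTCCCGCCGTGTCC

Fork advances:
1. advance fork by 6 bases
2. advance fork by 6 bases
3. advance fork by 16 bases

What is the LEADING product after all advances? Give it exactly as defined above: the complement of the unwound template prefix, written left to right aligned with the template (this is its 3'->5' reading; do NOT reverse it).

Step 1: advance 6 -> fork_pos = 0 + 6 = 6.
Step 2: advance 6 -> fork_pos = 6 + 6 = 12.
Step 3: advance 16 -> fork_pos = 12 + 16 = 28.
Unwound prefix: template[0:28] = CGGTTACACCAGCTAAGTCGTCCCGCCG
Complement it base by base (A<->T, C<->G), keeping left-to-right order:
  [0:5] CGGTT -> GCCAA
  [5:10] ACACC -> TGTGG
  [10:15] AGCTA -> TCGAT
  [15:20] AGTCG -> TCAGC
  [20:25] TCCCG -> AGGGC
  [25:28] CCG -> GGC
Concatenate: GCCAATGTGGTCGATTCAGCAGGGCGGC (length 28; written aligned with the template, i.e. 3'->5').

Answer: GCCAATGTGGTCGATTCAGCAGGGCGGC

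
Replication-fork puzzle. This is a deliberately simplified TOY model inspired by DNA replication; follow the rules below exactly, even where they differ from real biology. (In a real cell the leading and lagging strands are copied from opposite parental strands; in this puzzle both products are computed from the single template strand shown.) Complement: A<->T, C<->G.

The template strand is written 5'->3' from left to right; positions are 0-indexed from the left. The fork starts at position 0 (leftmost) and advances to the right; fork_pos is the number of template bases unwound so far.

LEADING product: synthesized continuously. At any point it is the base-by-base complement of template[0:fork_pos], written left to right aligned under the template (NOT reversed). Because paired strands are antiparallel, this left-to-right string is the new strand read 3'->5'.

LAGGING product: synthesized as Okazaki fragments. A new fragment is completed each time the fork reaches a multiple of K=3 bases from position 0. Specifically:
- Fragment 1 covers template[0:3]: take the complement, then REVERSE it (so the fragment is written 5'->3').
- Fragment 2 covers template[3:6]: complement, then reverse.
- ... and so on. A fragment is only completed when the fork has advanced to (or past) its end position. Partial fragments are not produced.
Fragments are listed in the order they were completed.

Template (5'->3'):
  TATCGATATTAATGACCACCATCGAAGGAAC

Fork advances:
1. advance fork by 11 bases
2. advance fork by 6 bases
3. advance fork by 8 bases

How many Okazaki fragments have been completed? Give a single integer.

Answer: 8

Derivation:
Step 1: advance 11 -> fork_pos = 0 + 11 = 11. Reached multiple(s) of 3: 3, 6, 9 -> fragments 1-3 completed (3 total).
Step 2: advance 6 -> fork_pos = 11 + 6 = 17. Reached multiple(s) of 3: 12, 15 -> fragments 4-5 completed (5 total).
Step 3: advance 8 -> fork_pos = 17 + 8 = 25. Reached multiple(s) of 3: 18, 21, 24 -> fragments 6-8 completed (8 total).
Check: final fork_pos = 25; the multiples of 3 that are <= 25 are 3..24 -> 25 // 3 = 8 completed fragment(s).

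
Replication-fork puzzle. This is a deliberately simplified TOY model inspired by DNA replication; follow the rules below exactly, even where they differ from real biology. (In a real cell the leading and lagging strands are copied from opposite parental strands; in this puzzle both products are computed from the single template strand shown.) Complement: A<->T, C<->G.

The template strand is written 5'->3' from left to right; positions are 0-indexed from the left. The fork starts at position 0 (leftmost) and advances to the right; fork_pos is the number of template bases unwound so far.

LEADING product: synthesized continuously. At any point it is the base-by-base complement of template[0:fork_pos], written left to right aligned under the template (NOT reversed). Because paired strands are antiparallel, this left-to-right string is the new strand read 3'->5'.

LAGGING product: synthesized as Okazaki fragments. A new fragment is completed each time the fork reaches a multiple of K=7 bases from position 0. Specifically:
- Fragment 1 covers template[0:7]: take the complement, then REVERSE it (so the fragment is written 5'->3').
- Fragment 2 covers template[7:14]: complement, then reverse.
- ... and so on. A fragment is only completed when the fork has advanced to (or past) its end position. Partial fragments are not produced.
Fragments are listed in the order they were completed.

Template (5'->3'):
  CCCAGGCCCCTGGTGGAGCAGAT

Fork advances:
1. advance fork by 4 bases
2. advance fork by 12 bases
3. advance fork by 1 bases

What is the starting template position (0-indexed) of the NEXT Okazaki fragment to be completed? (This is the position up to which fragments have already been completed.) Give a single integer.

Answer: 14

Derivation:
Step 1: advance 4 -> fork_pos = 0 + 4 = 4. Next multiple of 7 is 7 (not reached); still 0 fragment(s).
Step 2: advance 12 -> fork_pos = 4 + 12 = 16. Reached multiple(s) of 7: 7, 14 -> fragments 1-2 completed (2 total).
Step 3: advance 1 -> fork_pos = 16 + 1 = 17. Next multiple of 7 is 21 (not reached); still 2 fragment(s).
2 fragment(s) completed, covering template[0:14] (2 x 7 = 14). The next fragment, fragment 3, covers template[14:21], so it starts at position 14.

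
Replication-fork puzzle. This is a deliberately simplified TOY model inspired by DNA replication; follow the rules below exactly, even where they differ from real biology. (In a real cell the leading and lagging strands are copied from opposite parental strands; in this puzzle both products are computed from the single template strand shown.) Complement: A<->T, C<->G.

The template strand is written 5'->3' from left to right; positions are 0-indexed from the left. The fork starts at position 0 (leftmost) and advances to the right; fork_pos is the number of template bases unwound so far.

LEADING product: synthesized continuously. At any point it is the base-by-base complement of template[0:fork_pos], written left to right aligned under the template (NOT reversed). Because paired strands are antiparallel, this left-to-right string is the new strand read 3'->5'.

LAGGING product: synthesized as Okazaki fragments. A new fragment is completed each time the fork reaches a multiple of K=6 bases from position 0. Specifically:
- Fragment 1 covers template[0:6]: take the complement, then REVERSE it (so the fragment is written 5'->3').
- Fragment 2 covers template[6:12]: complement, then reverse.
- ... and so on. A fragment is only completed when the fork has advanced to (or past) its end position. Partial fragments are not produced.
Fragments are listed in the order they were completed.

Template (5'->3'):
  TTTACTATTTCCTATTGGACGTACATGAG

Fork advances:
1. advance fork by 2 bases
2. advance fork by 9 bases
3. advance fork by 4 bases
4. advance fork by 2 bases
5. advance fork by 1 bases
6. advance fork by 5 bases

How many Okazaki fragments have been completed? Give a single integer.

Answer: 3

Derivation:
Step 1: advance 2 -> fork_pos = 0 + 2 = 2. Next multiple of 6 is 6 (not reached); still 0 fragment(s).
Step 2: advance 9 -> fork_pos = 2 + 9 = 11. Reached multiple(s) of 6: 6 -> fragment 1 completed (1 total).
Step 3: advance 4 -> fork_pos = 11 + 4 = 15. Reached multiple(s) of 6: 12 -> fragment 2 completed (2 total).
Step 4: advance 2 -> fork_pos = 15 + 2 = 17. Next multiple of 6 is 18 (not reached); still 2 fragment(s).
Step 5: advance 1 -> fork_pos = 17 + 1 = 18. Reached multiple(s) of 6: 18 -> fragment 3 completed (3 total).
Step 6: advance 5 -> fork_pos = 18 + 5 = 23. Next multiple of 6 is 24 (not reached); still 3 fragment(s).
Check: final fork_pos = 23; the multiples of 6 that are <= 23 are 6..18 -> 23 // 6 = 3 completed fragment(s).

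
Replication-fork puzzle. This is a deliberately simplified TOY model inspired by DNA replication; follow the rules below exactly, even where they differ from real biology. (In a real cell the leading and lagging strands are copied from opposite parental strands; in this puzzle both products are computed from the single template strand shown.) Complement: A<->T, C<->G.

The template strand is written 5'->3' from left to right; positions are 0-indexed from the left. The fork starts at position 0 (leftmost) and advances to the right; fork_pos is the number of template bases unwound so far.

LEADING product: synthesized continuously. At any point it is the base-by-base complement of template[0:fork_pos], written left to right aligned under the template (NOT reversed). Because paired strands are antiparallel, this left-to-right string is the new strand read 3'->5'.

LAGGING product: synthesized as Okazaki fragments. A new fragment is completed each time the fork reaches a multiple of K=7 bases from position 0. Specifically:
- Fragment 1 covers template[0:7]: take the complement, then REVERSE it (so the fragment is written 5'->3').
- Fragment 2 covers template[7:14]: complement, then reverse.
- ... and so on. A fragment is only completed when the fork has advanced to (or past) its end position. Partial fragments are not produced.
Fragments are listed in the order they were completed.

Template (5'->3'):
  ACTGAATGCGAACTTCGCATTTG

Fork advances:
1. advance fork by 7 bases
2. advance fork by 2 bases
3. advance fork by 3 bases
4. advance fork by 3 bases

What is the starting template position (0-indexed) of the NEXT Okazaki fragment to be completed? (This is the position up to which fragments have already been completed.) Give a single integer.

Answer: 14

Derivation:
Step 1: advance 7 -> fork_pos = 0 + 7 = 7. Reached multiple(s) of 7: 7 -> fragment 1 completed (1 total).
Step 2: advance 2 -> fork_pos = 7 + 2 = 9. Next multiple of 7 is 14 (not reached); still 1 fragment(s).
Step 3: advance 3 -> fork_pos = 9 + 3 = 12. Next multiple of 7 is 14 (not reached); still 1 fragment(s).
Step 4: advance 3 -> fork_pos = 12 + 3 = 15. Reached multiple(s) of 7: 14 -> fragment 2 completed (2 total).
2 fragment(s) completed, covering template[0:14] (2 x 7 = 14). The next fragment, fragment 3, covers template[14:21], so it starts at position 14.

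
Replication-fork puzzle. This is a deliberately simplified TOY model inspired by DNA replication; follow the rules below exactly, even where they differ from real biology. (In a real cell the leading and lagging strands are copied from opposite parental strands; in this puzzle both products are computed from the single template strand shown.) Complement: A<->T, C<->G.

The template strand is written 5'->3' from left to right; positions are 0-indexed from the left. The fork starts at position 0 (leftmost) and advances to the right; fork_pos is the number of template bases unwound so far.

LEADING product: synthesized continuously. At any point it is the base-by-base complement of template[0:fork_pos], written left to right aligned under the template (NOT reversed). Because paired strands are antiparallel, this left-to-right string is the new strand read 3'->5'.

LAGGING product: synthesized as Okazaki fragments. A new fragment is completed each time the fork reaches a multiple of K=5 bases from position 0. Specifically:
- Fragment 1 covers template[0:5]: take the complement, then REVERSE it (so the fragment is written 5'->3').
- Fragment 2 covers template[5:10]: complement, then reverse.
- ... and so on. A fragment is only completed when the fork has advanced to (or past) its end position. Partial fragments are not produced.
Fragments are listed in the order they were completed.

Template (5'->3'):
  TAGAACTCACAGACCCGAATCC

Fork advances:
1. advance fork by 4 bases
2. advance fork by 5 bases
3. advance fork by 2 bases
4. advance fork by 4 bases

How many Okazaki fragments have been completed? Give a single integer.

Step 1: advance 4 -> fork_pos = 0 + 4 = 4. Next multiple of 5 is 5 (not reached); still 0 fragment(s).
Step 2: advance 5 -> fork_pos = 4 + 5 = 9. Reached multiple(s) of 5: 5 -> fragment 1 completed (1 total).
Step 3: advance 2 -> fork_pos = 9 + 2 = 11. Reached multiple(s) of 5: 10 -> fragment 2 completed (2 total).
Step 4: advance 4 -> fork_pos = 11 + 4 = 15. Reached multiple(s) of 5: 15 -> fragment 3 completed (3 total).
Check: final fork_pos = 15; the multiples of 5 that are <= 15 are 5..15 -> 15 // 5 = 3 completed fragment(s).

Answer: 3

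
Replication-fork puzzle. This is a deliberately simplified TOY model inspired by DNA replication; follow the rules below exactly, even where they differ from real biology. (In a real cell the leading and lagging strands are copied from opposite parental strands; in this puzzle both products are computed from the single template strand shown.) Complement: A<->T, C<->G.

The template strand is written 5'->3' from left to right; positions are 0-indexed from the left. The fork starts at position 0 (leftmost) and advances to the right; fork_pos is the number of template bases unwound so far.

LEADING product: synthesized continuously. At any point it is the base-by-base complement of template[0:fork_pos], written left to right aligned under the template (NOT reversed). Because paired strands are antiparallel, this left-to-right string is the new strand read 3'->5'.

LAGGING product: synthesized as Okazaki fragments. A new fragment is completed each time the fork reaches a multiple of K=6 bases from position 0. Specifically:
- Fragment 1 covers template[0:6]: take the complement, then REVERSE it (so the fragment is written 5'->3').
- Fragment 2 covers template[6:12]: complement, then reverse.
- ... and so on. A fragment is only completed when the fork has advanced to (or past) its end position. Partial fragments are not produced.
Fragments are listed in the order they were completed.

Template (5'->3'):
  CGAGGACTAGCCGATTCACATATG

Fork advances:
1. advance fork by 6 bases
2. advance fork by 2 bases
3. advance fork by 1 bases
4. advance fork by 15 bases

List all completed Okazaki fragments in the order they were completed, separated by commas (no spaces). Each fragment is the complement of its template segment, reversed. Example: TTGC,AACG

Step 1: advance 6 -> fork_pos = 0 + 6 = 6. Reached multiple(s) of 6: 6 -> fragment 1 completed (1 total).
Step 2: advance 2 -> fork_pos = 6 + 2 = 8. Next multiple of 6 is 12 (not reached); still 1 fragment(s).
Step 3: advance 1 -> fork_pos = 8 + 1 = 9. Next multiple of 6 is 12 (not reached); still 1 fragment(s).
Step 4: advance 15 -> fork_pos = 9 + 15 = 24. Reached multiple(s) of 6: 12, 18, 24 -> fragments 2-4 completed (4 total).
Final fork_pos = 24, so 4 fragment(s) are complete. Build each: template segment -> complement -> reverse.
Fragment 1: template[0:6] = CGAGGA -> complement GCTCCT -> reversed TCCTCG
Fragment 2: template[6:12] = CTAGCC -> complement GATCGG -> reversed GGCTAG
Fragment 3: template[12:18] = GATTCA -> complement CTAAGT -> reversed TGAATC
Fragment 4: template[18:24] = CATATG -> complement GTATAC -> reversed CATATG

Answer: TCCTCG,GGCTAG,TGAATC,CATATG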